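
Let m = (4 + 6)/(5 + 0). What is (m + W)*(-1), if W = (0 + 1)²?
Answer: -3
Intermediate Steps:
m = 2 (m = 10/5 = 10*(⅕) = 2)
W = 1 (W = 1² = 1)
(m + W)*(-1) = (2 + 1)*(-1) = 3*(-1) = -3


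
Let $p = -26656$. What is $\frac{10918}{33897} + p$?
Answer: $- \frac{903547514}{33897} \approx -26656.0$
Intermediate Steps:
$\frac{10918}{33897} + p = \frac{10918}{33897} - 26656 = - \frac{903547514}{33897}$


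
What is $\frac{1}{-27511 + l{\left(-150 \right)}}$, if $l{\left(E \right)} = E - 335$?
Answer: $- \frac{1}{27996} \approx -3.5719 \cdot 10^{-5}$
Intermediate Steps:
$l{\left(E \right)} = -335 + E$ ($l{\left(E \right)} = E - 335 = -335 + E$)
$\frac{1}{-27511 + l{\left(-150 \right)}} = \frac{1}{-27511 - 485} = \frac{1}{-27996} = - \frac{1}{27996}$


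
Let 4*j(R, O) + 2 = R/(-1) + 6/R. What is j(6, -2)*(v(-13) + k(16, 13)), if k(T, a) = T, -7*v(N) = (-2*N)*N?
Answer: -225/2 ≈ -112.50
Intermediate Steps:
v(N) = 2*N²/7 (v(N) = -(-2*N)*N/7 = -(-2)*N²/7 = 2*N²/7)
j(R, O) = -½ - R/4 + 3/(2*R) (j(R, O) = -½ + (R/(-1) + 6/R)/4 = -½ + (R*(-1) + 6/R)/4 = -½ + (-R + 6/R)/4 = -½ + (-R/4 + 3/(2*R)) = -½ - R/4 + 3/(2*R))
j(6, -2)*(v(-13) + k(16, 13)) = ((¼)*(6 - 1*6*(2 + 6))/6)*((2/7)*(-13)² + 16) = ((¼)*(⅙)*(6 - 1*6*8))*((2/7)*169 + 16) = ((¼)*(⅙)*(6 - 48))*(338/7 + 16) = ((¼)*(⅙)*(-42))*(450/7) = -7/4*450/7 = -225/2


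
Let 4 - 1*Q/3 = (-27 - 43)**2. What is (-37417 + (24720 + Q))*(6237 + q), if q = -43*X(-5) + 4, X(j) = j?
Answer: -176797560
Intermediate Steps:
q = 219 (q = -43*(-5) + 4 = 215 + 4 = 219)
Q = -14688 (Q = 12 - 3*(-27 - 43)**2 = 12 - 3*(-70)**2 = 12 - 3*4900 = 12 - 14700 = -14688)
(-37417 + (24720 + Q))*(6237 + q) = (-37417 + (24720 - 14688))*(6237 + 219) = (-37417 + 10032)*6456 = -27385*6456 = -176797560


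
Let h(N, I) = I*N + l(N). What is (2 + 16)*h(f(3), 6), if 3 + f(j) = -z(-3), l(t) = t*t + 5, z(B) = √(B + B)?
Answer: -180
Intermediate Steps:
z(B) = √2*√B (z(B) = √(2*B) = √2*√B)
l(t) = 5 + t² (l(t) = t² + 5 = 5 + t²)
f(j) = -3 - I*√6 (f(j) = -3 - √2*√(-3) = -3 - √2*I*√3 = -3 - I*√6)
h(N, I) = 5 + N² + I*N (h(N, I) = I*N + (5 + N²) = 5 + N² + I*N)
(2 + 16)*h(f(3), 6) = (2 + 16)*(5 + (-3 - I*√6)² + 6*(-3 - I*√6)) = 18*(5 + (-3 - I*√6)² + (-18 - 6*I*√6)) = 18*(-13 + (-3 - I*√6)² - 6*I*√6) = -234 + 18*(-3 - I*√6)² - 108*I*√6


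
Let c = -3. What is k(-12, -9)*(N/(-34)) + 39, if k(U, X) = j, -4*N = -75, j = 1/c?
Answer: 5329/136 ≈ 39.184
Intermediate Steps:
j = -1/3 (j = 1/(-3) = -1/3 ≈ -0.33333)
N = 75/4 (N = -1/4*(-75) = 75/4 ≈ 18.750)
k(U, X) = -1/3
k(-12, -9)*(N/(-34)) + 39 = -25/(4*(-34)) + 39 = -25*(-1)/(4*34) + 39 = -1/3*(-75/136) + 39 = 25/136 + 39 = 5329/136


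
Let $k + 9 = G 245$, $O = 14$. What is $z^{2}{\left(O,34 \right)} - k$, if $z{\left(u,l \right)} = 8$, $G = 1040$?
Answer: $-254727$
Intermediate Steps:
$k = 254791$ ($k = -9 + 1040 \cdot 245 = -9 + 254800 = 254791$)
$z^{2}{\left(O,34 \right)} - k = 8^{2} - 254791 = 64 - 254791 = -254727$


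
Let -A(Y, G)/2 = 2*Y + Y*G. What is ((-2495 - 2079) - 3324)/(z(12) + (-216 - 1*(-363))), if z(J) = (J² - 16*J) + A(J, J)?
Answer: 7898/237 ≈ 33.325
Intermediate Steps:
A(Y, G) = -4*Y - 2*G*Y (A(Y, G) = -2*(2*Y + Y*G) = -2*(2*Y + G*Y) = -4*Y - 2*G*Y)
z(J) = J² - 16*J - 2*J*(2 + J) (z(J) = (J² - 16*J) - 2*J*(2 + J) = J² - 16*J - 2*J*(2 + J))
((-2495 - 2079) - 3324)/(z(12) + (-216 - 1*(-363))) = ((-2495 - 2079) - 3324)/(12*(-20 - 1*12) + (-216 - 1*(-363))) = (-4574 - 3324)/(12*(-20 - 12) + (-216 + 363)) = -7898/(12*(-32) + 147) = -7898/(-384 + 147) = -7898/(-237) = -7898*(-1/237) = 7898/237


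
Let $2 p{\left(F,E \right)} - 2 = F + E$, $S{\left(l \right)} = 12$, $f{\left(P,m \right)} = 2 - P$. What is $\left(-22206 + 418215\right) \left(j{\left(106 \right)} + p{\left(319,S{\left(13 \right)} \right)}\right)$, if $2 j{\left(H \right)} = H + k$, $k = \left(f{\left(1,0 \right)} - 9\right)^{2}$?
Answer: $\frac{199192527}{2} \approx 9.9596 \cdot 10^{7}$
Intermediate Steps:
$k = 64$ ($k = \left(\left(2 - 1\right) - 9\right)^{2} = \left(1 - 9\right)^{2} = \left(-8\right)^{2} = 64$)
$p{\left(F,E \right)} = 1 + \frac{E}{2} + \frac{F}{2}$ ($p{\left(F,E \right)} = 1 + \frac{F + E}{2} = 1 + \frac{E + F}{2} = 1 + \left(\frac{E}{2} + \frac{F}{2}\right) = 1 + \frac{E}{2} + \frac{F}{2}$)
$j{\left(H \right)} = 32 + \frac{H}{2}$ ($j{\left(H \right)} = \frac{H + 64}{2} = \frac{64 + H}{2} = 32 + \frac{H}{2}$)
$\left(-22206 + 418215\right) \left(j{\left(106 \right)} + p{\left(319,S{\left(13 \right)} \right)}\right) = \left(-22206 + 418215\right) \left(\left(32 + \frac{1}{2} \cdot 106\right) + \left(1 + \frac{1}{2} \cdot 12 + \frac{1}{2} \cdot 319\right)\right) = 396009 \left(\left(32 + 53\right) + \left(1 + 6 + \frac{319}{2}\right)\right) = 396009 \left(85 + \frac{333}{2}\right) = 396009 \cdot \frac{503}{2} = \frac{199192527}{2}$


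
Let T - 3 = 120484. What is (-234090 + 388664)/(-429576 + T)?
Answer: -154574/309089 ≈ -0.50010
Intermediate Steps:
T = 120487 (T = 3 + 120484 = 120487)
(-234090 + 388664)/(-429576 + T) = (-234090 + 388664)/(-429576 + 120487) = 154574/(-309089) = 154574*(-1/309089) = -154574/309089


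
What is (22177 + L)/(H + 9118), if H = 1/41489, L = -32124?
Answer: -412691083/378296703 ≈ -1.0909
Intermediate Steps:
H = 1/41489 ≈ 2.4103e-5
(22177 + L)/(H + 9118) = (22177 - 32124)/(1/41489 + 9118) = -9947/378296703/41489 = -9947*41489/378296703 = -412691083/378296703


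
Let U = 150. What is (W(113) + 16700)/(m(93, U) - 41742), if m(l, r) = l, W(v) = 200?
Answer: -16900/41649 ≈ -0.40577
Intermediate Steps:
(W(113) + 16700)/(m(93, U) - 41742) = (200 + 16700)/(93 - 41742) = 16900/(-41649) = 16900*(-1/41649) = -16900/41649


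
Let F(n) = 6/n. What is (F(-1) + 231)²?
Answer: 50625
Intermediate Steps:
(F(-1) + 231)² = (6/(-1) + 231)² = (6*(-1) + 231)² = (-6 + 231)² = 225² = 50625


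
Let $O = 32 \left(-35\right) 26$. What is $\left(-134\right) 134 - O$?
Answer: $11164$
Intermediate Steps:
$O = -29120$ ($O = \left(-1120\right) 26 = -29120$)
$\left(-134\right) 134 - O = \left(-134\right) 134 - -29120 = -17956 + 29120 = 11164$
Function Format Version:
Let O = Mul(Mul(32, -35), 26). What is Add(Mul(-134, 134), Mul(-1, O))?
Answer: 11164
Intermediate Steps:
O = -29120 (O = Mul(-1120, 26) = -29120)
Add(Mul(-134, 134), Mul(-1, O)) = Add(Mul(-134, 134), Mul(-1, -29120)) = Add(-17956, 29120) = 11164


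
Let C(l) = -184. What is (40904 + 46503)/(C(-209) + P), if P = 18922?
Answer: 87407/18738 ≈ 4.6647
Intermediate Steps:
(40904 + 46503)/(C(-209) + P) = (40904 + 46503)/(-184 + 18922) = 87407/18738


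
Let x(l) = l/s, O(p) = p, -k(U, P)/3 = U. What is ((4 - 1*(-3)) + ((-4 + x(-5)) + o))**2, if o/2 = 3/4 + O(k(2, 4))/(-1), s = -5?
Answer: 1225/4 ≈ 306.25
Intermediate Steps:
k(U, P) = -3*U
x(l) = -l/5 (x(l) = l/(-5) = l*(-1/5) = -l/5)
o = 27/2 (o = 2*(3/4 - 3*2/(-1)) = 2*(3*(1/4) - 6*(-1)) = 2*(3/4 + 6) = 2*(27/4) = 27/2 ≈ 13.500)
((4 - 1*(-3)) + ((-4 + x(-5)) + o))**2 = ((4 - 1*(-3)) + ((-4 - 1/5*(-5)) + 27/2))**2 = ((4 + 3) + ((-4 + 1) + 27/2))**2 = (7 + (-3 + 27/2))**2 = (7 + 21/2)**2 = (35/2)**2 = 1225/4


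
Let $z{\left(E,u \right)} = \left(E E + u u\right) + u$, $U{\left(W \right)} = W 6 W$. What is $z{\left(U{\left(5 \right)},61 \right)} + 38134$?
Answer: $64416$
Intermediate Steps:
$U{\left(W \right)} = 6 W^{2}$ ($U{\left(W \right)} = 6 W W = 6 W^{2}$)
$z{\left(E,u \right)} = u + E^{2} + u^{2}$ ($z{\left(E,u \right)} = \left(E^{2} + u^{2}\right) + u = u + E^{2} + u^{2}$)
$z{\left(U{\left(5 \right)},61 \right)} + 38134 = \left(61 + \left(6 \cdot 5^{2}\right)^{2} + 61^{2}\right) + 38134 = \left(61 + \left(6 \cdot 25\right)^{2} + 3721\right) + 38134 = \left(61 + 150^{2} + 3721\right) + 38134 = \left(61 + 22500 + 3721\right) + 38134 = 26282 + 38134 = 64416$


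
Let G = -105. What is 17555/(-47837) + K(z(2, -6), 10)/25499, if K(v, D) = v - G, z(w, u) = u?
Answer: -442899082/1219795663 ≈ -0.36309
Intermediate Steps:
K(v, D) = 105 + v (K(v, D) = v - 1*(-105) = v + 105 = 105 + v)
17555/(-47837) + K(z(2, -6), 10)/25499 = 17555/(-47837) + (105 - 6)/25499 = 17555*(-1/47837) + 99*(1/25499) = -17555/47837 + 99/25499 = -442899082/1219795663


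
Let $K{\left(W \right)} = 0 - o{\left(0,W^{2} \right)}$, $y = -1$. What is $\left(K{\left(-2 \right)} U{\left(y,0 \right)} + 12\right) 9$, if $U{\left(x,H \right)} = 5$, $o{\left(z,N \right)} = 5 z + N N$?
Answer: $-612$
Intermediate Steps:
$o{\left(z,N \right)} = N^{2} + 5 z$ ($o{\left(z,N \right)} = 5 z + N^{2} = N^{2} + 5 z$)
$K{\left(W \right)} = - W^{4}$ ($K{\left(W \right)} = 0 - \left(\left(W^{2}\right)^{2} + 5 \cdot 0\right) = 0 - \left(W^{4} + 0\right) = 0 - W^{4} = - W^{4}$)
$\left(K{\left(-2 \right)} U{\left(y,0 \right)} + 12\right) 9 = \left(- \left(-2\right)^{4} \cdot 5 + 12\right) 9 = \left(\left(-1\right) 16 \cdot 5 + 12\right) 9 = \left(\left(-16\right) 5 + 12\right) 9 = \left(-80 + 12\right) 9 = \left(-68\right) 9 = -612$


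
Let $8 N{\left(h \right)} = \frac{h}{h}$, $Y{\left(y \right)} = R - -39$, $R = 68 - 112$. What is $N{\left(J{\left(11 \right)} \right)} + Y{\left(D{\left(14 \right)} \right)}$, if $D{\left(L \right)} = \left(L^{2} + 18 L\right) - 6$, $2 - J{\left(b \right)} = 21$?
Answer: $- \frac{39}{8} \approx -4.875$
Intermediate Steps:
$J{\left(b \right)} = -19$ ($J{\left(b \right)} = 2 - 21 = -19$)
$R = -44$ ($R = 68 - 112 = -44$)
$D{\left(L \right)} = -6 + L^{2} + 18 L$
$Y{\left(y \right)} = -5$ ($Y{\left(y \right)} = -44 - -39 = -44 + 39 = -5$)
$N{\left(h \right)} = \frac{1}{8}$ ($N{\left(h \right)} = \frac{h \frac{1}{h}}{8} = \frac{1}{8} \cdot 1 = \frac{1}{8}$)
$N{\left(J{\left(11 \right)} \right)} + Y{\left(D{\left(14 \right)} \right)} = \frac{1}{8} - 5 = - \frac{39}{8}$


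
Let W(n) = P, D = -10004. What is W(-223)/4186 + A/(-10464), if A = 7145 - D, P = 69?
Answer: -1544863/952224 ≈ -1.6224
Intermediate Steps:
W(n) = 69
A = 17149 (A = 7145 - 1*(-10004) = 7145 + 10004 = 17149)
W(-223)/4186 + A/(-10464) = 69/4186 + 17149/(-10464) = 69*(1/4186) + 17149*(-1/10464) = 3/182 - 17149/10464 = -1544863/952224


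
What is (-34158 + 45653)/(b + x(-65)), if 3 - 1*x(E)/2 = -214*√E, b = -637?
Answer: -7253345/12305121 - 4919860*I*√65/12305121 ≈ -0.58946 - 3.2235*I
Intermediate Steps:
x(E) = 6 + 428*√E (x(E) = 6 - (-428)*√E = 6 + 428*√E)
(-34158 + 45653)/(b + x(-65)) = (-34158 + 45653)/(-637 + (6 + 428*√(-65))) = 11495/(-637 + (6 + 428*(I*√65))) = 11495/(-637 + (6 + 428*I*√65)) = 11495/(-631 + 428*I*√65)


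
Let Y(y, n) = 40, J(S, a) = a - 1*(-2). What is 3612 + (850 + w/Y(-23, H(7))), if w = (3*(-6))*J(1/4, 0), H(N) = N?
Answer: 44611/10 ≈ 4461.1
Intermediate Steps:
J(S, a) = 2 + a (J(S, a) = a + 2 = 2 + a)
w = -36 (w = (3*(-6))*(2 + 0) = -18*2 = -36)
3612 + (850 + w/Y(-23, H(7))) = 3612 + (850 - 36/40) = 3612 + (850 - 36*1/40) = 3612 + (850 - 9/10) = 3612 + 8491/10 = 44611/10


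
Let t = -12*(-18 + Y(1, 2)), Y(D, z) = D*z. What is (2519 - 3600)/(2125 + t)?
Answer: -1081/2317 ≈ -0.46655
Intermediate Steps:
t = 192 (t = -12*(-18 + 1*2) = -12*(-18 + 2) = -12*(-16) = 192)
(2519 - 3600)/(2125 + t) = (2519 - 3600)/(2125 + 192) = -1081/2317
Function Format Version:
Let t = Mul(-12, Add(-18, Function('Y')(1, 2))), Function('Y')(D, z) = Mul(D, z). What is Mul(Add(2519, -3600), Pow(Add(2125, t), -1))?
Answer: Rational(-1081, 2317) ≈ -0.46655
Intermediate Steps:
t = 192 (t = Mul(-12, Add(-18, Mul(1, 2))) = Mul(-12, Add(-18, 2)) = Mul(-12, -16) = 192)
Mul(Add(2519, -3600), Pow(Add(2125, t), -1)) = Mul(Add(2519, -3600), Pow(Add(2125, 192), -1)) = Mul(-1081, Pow(2317, -1)) = Mul(-1081, Rational(1, 2317)) = Rational(-1081, 2317)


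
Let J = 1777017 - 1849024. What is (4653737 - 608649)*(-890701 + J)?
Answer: -3894238578304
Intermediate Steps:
J = -72007
(4653737 - 608649)*(-890701 + J) = (4653737 - 608649)*(-890701 - 72007) = 4045088*(-962708) = -3894238578304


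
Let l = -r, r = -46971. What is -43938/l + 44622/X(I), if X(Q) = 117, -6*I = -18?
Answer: 25812336/67847 ≈ 380.45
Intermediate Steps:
I = 3 (I = -⅙*(-18) = 3)
l = 46971 (l = -1*(-46971) = 46971)
-43938/l + 44622/X(I) = -43938/46971 + 44622/117 = -43938*1/46971 + 44622*(1/117) = -4882/5219 + 4958/13 = 25812336/67847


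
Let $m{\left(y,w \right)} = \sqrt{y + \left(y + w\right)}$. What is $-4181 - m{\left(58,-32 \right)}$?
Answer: $-4181 - 2 \sqrt{21} \approx -4190.2$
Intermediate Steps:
$m{\left(y,w \right)} = \sqrt{w + 2 y}$ ($m{\left(y,w \right)} = \sqrt{y + \left(w + y\right)} = \sqrt{w + 2 y}$)
$-4181 - m{\left(58,-32 \right)} = -4181 - \sqrt{-32 + 2 \cdot 58} = -4181 - \sqrt{-32 + 116} = -4181 - \sqrt{84} = -4181 - 2 \sqrt{21}$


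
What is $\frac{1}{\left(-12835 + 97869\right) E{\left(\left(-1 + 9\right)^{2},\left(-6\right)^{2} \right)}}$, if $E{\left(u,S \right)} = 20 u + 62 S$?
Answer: $\frac{1}{298639408} \approx 3.3485 \cdot 10^{-9}$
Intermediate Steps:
$\frac{1}{\left(-12835 + 97869\right) E{\left(\left(-1 + 9\right)^{2},\left(-6\right)^{2} \right)}} = \frac{1}{\left(-12835 + 97869\right) \left(20 \left(-1 + 9\right)^{2} + 62 \left(-6\right)^{2}\right)} = \frac{1}{85034 \left(20 \cdot 8^{2} + 62 \cdot 36\right)} = \frac{1}{85034 \left(20 \cdot 64 + 2232\right)} = \frac{1}{85034 \left(1280 + 2232\right)} = \frac{1}{85034 \cdot 3512} = \frac{1}{85034} \cdot \frac{1}{3512} = \frac{1}{298639408}$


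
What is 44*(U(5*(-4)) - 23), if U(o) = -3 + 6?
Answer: -880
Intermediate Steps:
U(o) = 3
44*(U(5*(-4)) - 23) = 44*(3 - 23) = 44*(-20) = -880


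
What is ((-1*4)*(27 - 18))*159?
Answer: -5724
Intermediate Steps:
((-1*4)*(27 - 18))*159 = -4*9*159 = -36*159 = -5724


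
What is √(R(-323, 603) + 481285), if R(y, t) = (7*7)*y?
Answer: √465458 ≈ 682.25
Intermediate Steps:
R(y, t) = 49*y
√(R(-323, 603) + 481285) = √(49*(-323) + 481285) = √(-15827 + 481285) = √465458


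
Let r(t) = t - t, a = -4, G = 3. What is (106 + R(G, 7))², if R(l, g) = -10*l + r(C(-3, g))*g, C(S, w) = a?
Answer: 5776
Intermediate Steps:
C(S, w) = -4
r(t) = 0
R(l, g) = -10*l (R(l, g) = -10*l + 0*g = -10*l + 0 = -10*l)
(106 + R(G, 7))² = (106 - 10*3)² = (106 - 30)² = 76² = 5776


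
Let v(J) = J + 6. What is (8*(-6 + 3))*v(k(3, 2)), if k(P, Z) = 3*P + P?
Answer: -432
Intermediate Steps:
k(P, Z) = 4*P
v(J) = 6 + J
(8*(-6 + 3))*v(k(3, 2)) = (8*(-6 + 3))*(6 + 4*3) = (8*(-3))*(6 + 12) = -24*18 = -432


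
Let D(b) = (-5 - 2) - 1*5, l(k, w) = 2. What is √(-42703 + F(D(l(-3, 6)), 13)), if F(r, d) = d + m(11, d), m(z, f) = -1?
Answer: I*√42691 ≈ 206.62*I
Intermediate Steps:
D(b) = -12 (D(b) = -7 - 5 = -12)
F(r, d) = -1 + d (F(r, d) = d - 1 = -1 + d)
√(-42703 + F(D(l(-3, 6)), 13)) = √(-42703 + (-1 + 13)) = √(-42703 + 12) = √(-42691) = I*√42691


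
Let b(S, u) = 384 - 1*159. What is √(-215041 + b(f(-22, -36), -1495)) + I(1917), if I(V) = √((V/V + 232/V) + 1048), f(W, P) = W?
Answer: √428378145/639 + 28*I*√274 ≈ 32.39 + 463.48*I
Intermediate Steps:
b(S, u) = 225 (b(S, u) = 384 - 159 = 225)
I(V) = √(1049 + 232/V) (I(V) = √((1 + 232/V) + 1048) = √(1049 + 232/V))
√(-215041 + b(f(-22, -36), -1495)) + I(1917) = √(-215041 + 225) + √(1049 + 232/1917) = √(-214816) + √(1049 + 232*(1/1917)) = 28*I*√274 + √(1049 + 232/1917) = 28*I*√274 + √(2011165/1917) = 28*I*√274 + √428378145/639 = √428378145/639 + 28*I*√274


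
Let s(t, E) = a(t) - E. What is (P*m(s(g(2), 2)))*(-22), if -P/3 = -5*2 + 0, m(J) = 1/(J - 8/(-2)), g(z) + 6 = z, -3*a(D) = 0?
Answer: -330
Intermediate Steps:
a(D) = 0 (a(D) = -⅓*0 = 0)
g(z) = -6 + z
s(t, E) = -E (s(t, E) = 0 - E = -E)
m(J) = 1/(4 + J) (m(J) = 1/(J - 8*(-½)) = 1/(J + 4) = 1/(4 + J))
P = 30 (P = -3*(-5*2 + 0) = -3*(-10 + 0) = -3*(-10) = 30)
(P*m(s(g(2), 2)))*(-22) = (30/(4 - 1*2))*(-22) = (30/(4 - 2))*(-22) = (30/2)*(-22) = (30*(½))*(-22) = 15*(-22) = -330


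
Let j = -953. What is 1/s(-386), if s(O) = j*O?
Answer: 1/367858 ≈ 2.7184e-6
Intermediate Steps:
s(O) = -953*O
1/s(-386) = 1/(-953*(-386)) = 1/367858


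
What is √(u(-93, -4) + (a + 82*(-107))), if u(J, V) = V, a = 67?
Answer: I*√8711 ≈ 93.333*I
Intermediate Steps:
√(u(-93, -4) + (a + 82*(-107))) = √(-4 + (67 + 82*(-107))) = √(-4 + (67 - 8774)) = √(-4 - 8707) = √(-8711) = I*√8711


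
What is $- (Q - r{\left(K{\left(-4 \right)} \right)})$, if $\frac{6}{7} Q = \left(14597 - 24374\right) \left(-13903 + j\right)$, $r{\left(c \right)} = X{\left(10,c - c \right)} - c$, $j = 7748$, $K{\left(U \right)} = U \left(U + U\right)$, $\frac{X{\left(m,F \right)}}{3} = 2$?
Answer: $- \frac{140414067}{2} \approx -7.0207 \cdot 10^{7}$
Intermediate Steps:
$X{\left(m,F \right)} = 6$ ($X{\left(m,F \right)} = 3 \cdot 2 = 6$)
$K{\left(U \right)} = 2 U^{2}$ ($K{\left(U \right)} = U 2 U = 2 U^{2}$)
$r{\left(c \right)} = 6 - c$
$Q = \frac{140414015}{2}$ ($Q = \frac{7 \left(14597 - 24374\right) \left(-13903 + 7748\right)}{6} = \frac{7 \left(\left(-9777\right) \left(-6155\right)\right)}{6} = \frac{7}{6} \cdot 60177435 = \frac{140414015}{2} \approx 7.0207 \cdot 10^{7}$)
$- (Q - r{\left(K{\left(-4 \right)} \right)}) = - (\frac{140414015}{2} - \left(6 - 2 \left(-4\right)^{2}\right)) = - (\frac{140414015}{2} - \left(6 - 2 \cdot 16\right)) = - (\frac{140414015}{2} - \left(6 - 32\right)) = - (\frac{140414015}{2} - -26) = - (\frac{140414015}{2} + 26) = \left(-1\right) \frac{140414067}{2} = - \frac{140414067}{2}$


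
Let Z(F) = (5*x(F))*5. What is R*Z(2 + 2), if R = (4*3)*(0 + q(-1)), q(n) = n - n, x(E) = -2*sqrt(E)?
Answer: 0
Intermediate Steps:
q(n) = 0
Z(F) = -50*sqrt(F) (Z(F) = (5*(-2*sqrt(F)))*5 = -10*sqrt(F)*5 = -50*sqrt(F))
R = 0 (R = (4*3)*(0 + 0) = 12*0 = 0)
R*Z(2 + 2) = 0*(-50*sqrt(2 + 2)) = 0*(-50*sqrt(4)) = 0*(-50*2) = 0*(-100) = 0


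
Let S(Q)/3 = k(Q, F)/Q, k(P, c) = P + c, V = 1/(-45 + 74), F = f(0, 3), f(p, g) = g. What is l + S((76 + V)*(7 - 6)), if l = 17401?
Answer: 4264009/245 ≈ 17404.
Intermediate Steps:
F = 3
V = 1/29 ≈ 0.034483
S(Q) = 3*(3 + Q)/Q (S(Q) = 3*((Q + 3)/Q) = 3*((3 + Q)/Q) = 3*(3 + Q)/Q)
l + S((76 + V)*(7 - 6)) = 17401 + (3 + 9/(((76 + 1/29)*(7 - 6)))) = 17401 + (3 + 9/(((2205/29)*1))) = 17401 + (3 + 9/(2205/29)) = 17401 + (3 + 9*(29/2205)) = 17401 + (3 + 29/245) = 17401 + 764/245 = 4264009/245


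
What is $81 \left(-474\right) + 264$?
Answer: $-38130$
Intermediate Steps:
$81 \left(-474\right) + 264 = -38394 + 264 = -38130$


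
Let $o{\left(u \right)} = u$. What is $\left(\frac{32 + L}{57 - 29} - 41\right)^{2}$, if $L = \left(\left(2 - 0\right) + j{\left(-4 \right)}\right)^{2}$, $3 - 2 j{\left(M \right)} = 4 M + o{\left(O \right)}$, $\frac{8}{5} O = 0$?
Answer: $\frac{15484225}{12544} \approx 1234.4$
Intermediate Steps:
$O = 0$ ($O = \frac{5}{8} \cdot 0 = 0$)
$j{\left(M \right)} = \frac{3}{2} - 2 M$ ($j{\left(M \right)} = \frac{3}{2} - \frac{4 M + 0}{2} = \frac{3}{2} - \frac{4 M}{2} = \frac{3}{2} - 2 M$)
$L = \frac{529}{4}$ ($L = \left(\left(2 - 0\right) + \left(\frac{3}{2} - -8\right)\right)^{2} = \left(\left(2 + 0\right) + \left(\frac{3}{2} + 8\right)\right)^{2} = \left(2 + \frac{19}{2}\right)^{2} = \left(\frac{23}{2}\right)^{2} = \frac{529}{4} \approx 132.25$)
$\left(\frac{32 + L}{57 - 29} - 41\right)^{2} = \left(\frac{32 + \frac{529}{4}}{57 - 29} - 41\right)^{2} = \left(\frac{657}{4 \cdot 28} - 41\right)^{2} = \left(\frac{657}{4} \cdot \frac{1}{28} - 41\right)^{2} = \left(\frac{657}{112} - 41\right)^{2} = \left(- \frac{3935}{112}\right)^{2} = \frac{15484225}{12544}$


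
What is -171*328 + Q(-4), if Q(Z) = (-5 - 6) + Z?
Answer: -56103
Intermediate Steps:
Q(Z) = -11 + Z
-171*328 + Q(-4) = -171*328 + (-11 - 4) = -56088 - 15 = -56103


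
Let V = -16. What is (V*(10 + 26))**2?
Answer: 331776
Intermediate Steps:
(V*(10 + 26))**2 = (-16*(10 + 26))**2 = (-16*36)**2 = (-576)**2 = 331776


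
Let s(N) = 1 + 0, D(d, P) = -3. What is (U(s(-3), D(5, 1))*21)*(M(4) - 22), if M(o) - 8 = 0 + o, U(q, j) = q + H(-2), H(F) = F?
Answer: 210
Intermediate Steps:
s(N) = 1
U(q, j) = -2 + q (U(q, j) = q - 2 = -2 + q)
M(o) = 8 + o (M(o) = 8 + (0 + o) = 8 + o)
(U(s(-3), D(5, 1))*21)*(M(4) - 22) = ((-2 + 1)*21)*((8 + 4) - 22) = (-1*21)*(12 - 22) = -21*(-10) = 210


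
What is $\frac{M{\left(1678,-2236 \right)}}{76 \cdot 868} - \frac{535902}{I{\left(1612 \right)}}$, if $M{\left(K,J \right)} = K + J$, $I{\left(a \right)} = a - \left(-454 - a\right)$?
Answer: $- \frac{95038805}{652232} \approx -145.71$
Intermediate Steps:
$I{\left(a \right)} = 454 + 2 a$ ($I{\left(a \right)} = a + \left(454 + a\right) = 454 + 2 a$)
$M{\left(K,J \right)} = J + K$
$\frac{M{\left(1678,-2236 \right)}}{76 \cdot 868} - \frac{535902}{I{\left(1612 \right)}} = \frac{-2236 + 1678}{76 \cdot 868} - \frac{535902}{454 + 2 \cdot 1612} = - \frac{558}{65968} - \frac{535902}{454 + 3224} = \left(-558\right) \frac{1}{65968} - \frac{535902}{3678} = - \frac{9}{1064} - \frac{89317}{613} = - \frac{95038805}{652232}$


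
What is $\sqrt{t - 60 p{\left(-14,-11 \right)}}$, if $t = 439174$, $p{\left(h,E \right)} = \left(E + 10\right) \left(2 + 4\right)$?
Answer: $\sqrt{439534} \approx 662.97$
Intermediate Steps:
$p{\left(h,E \right)} = 60 + 6 E$ ($p{\left(h,E \right)} = \left(10 + E\right) 6 = 60 + 6 E$)
$\sqrt{t - 60 p{\left(-14,-11 \right)}} = \sqrt{439174 - 60 \left(60 + 6 \left(-11\right)\right)} = \sqrt{439174 - 60 \left(60 - 66\right)} = \sqrt{439174 - -360} = \sqrt{439174 + 360} = \sqrt{439534}$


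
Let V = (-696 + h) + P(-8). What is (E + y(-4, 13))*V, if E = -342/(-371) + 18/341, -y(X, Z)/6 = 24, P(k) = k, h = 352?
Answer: 579017088/11501 ≈ 50345.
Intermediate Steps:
y(X, Z) = -144 (y(X, Z) = -6*24 = -144)
E = 123300/126511 (E = -342*(-1/371) + 18*(1/341) = 342/371 + 18/341 = 123300/126511 ≈ 0.97462)
V = -352 (V = (-696 + 352) - 8 = -344 - 8 = -352)
(E + y(-4, 13))*V = (123300/126511 - 144)*(-352) = -18094284/126511*(-352) = 579017088/11501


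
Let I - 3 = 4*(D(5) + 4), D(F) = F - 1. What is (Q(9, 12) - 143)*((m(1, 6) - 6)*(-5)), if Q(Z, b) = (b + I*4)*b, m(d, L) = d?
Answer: 42025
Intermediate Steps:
D(F) = -1 + F
I = 35 (I = 3 + 4*((-1 + 5) + 4) = 3 + 4*(4 + 4) = 3 + 4*8 = 3 + 32 = 35)
Q(Z, b) = b*(140 + b) (Q(Z, b) = (b + 35*4)*b = (b + 140)*b = (140 + b)*b = b*(140 + b))
(Q(9, 12) - 143)*((m(1, 6) - 6)*(-5)) = (12*(140 + 12) - 143)*((1 - 6)*(-5)) = (12*152 - 143)*(-5*(-5)) = (1824 - 143)*25 = 1681*25 = 42025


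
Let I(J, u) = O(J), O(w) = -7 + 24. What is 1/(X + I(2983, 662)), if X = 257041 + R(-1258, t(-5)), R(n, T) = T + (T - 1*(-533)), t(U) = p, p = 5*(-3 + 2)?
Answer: 1/257581 ≈ 3.8823e-6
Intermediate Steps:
O(w) = 17
p = -5 (p = 5*(-1) = -5)
t(U) = -5
I(J, u) = 17
R(n, T) = 533 + 2*T (R(n, T) = T + (T + 533) = T + (533 + T) = 533 + 2*T)
X = 257564 (X = 257041 + (533 + 2*(-5)) = 257041 + (533 - 10) = 257041 + 523 = 257564)
1/(X + I(2983, 662)) = 1/(257564 + 17) = 1/257581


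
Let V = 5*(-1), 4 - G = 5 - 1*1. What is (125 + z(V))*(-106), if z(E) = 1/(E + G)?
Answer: -66144/5 ≈ -13229.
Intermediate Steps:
G = 0 (G = 4 - (5 - 1*1) = 4 - (5 - 1) = 4 - 1*4 = 4 - 4 = 0)
V = -5
z(E) = 1/E (z(E) = 1/(E + 0) = 1/E)
(125 + z(V))*(-106) = (125 + 1/(-5))*(-106) = (125 - 1/5)*(-106) = (624/5)*(-106) = -66144/5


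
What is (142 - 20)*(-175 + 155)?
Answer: -2440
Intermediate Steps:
(142 - 20)*(-175 + 155) = 122*(-20) = -2440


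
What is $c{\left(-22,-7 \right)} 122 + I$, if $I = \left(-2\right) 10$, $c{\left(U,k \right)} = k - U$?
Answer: $1810$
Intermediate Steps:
$I = -20$
$c{\left(-22,-7 \right)} 122 + I = \left(-7 - -22\right) 122 - 20 = \left(-7 + 22\right) 122 - 20 = 15 \cdot 122 - 20 = 1830 - 20 = 1810$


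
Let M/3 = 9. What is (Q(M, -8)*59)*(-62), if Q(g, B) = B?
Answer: 29264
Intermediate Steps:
M = 27 (M = 3*9 = 27)
(Q(M, -8)*59)*(-62) = -8*59*(-62) = -472*(-62) = 29264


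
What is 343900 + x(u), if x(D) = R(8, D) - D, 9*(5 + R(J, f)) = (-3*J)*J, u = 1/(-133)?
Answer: 137205596/399 ≈ 3.4387e+5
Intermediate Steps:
u = -1/133 ≈ -0.0075188
R(J, f) = -5 - J²/3 (R(J, f) = -5 + ((-3*J)*J)/9 = -5 + (-3*J²)/9 = -5 - J²/3)
x(D) = -79/3 - D (x(D) = (-5 - ⅓*8²) - D = (-5 - ⅓*64) - D = (-5 - 64/3) - D = -79/3 - D)
343900 + x(u) = 343900 + (-79/3 - 1*(-1/133)) = 343900 + (-79/3 + 1/133) = 343900 - 10504/399 = 137205596/399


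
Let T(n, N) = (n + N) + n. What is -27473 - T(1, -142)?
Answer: -27333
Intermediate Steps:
T(n, N) = N + 2*n (T(n, N) = (N + n) + n = N + 2*n)
-27473 - T(1, -142) = -27473 - (-142 + 2*1) = -27473 - (-142 + 2) = -27473 - 1*(-140) = -27473 + 140 = -27333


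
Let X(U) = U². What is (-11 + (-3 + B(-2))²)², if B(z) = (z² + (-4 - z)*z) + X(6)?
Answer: 2788900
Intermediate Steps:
B(z) = 36 + z² + z*(-4 - z) (B(z) = (z² + (-4 - z)*z) + 6² = (z² + z*(-4 - z)) + 36 = 36 + z² + z*(-4 - z))
(-11 + (-3 + B(-2))²)² = (-11 + (-3 + (36 - 4*(-2)))²)² = (-11 + (-3 + (36 + 8))²)² = (-11 + (-3 + 44)²)² = (-11 + 41²)² = (-11 + 1681)² = 1670² = 2788900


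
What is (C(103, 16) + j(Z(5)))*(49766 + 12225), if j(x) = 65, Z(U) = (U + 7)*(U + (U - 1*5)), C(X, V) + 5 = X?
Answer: 10104533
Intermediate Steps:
C(X, V) = -5 + X
Z(U) = (-5 + 2*U)*(7 + U) (Z(U) = (7 + U)*(U + (U - 5)) = (7 + U)*(U + (-5 + U)) = (7 + U)*(-5 + 2*U) = (-5 + 2*U)*(7 + U))
(C(103, 16) + j(Z(5)))*(49766 + 12225) = ((-5 + 103) + 65)*(49766 + 12225) = (98 + 65)*61991 = 163*61991 = 10104533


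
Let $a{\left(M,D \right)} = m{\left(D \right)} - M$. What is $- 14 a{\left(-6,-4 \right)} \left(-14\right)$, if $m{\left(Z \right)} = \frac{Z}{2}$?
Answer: $784$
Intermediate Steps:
$m{\left(Z \right)} = \frac{Z}{2}$ ($m{\left(Z \right)} = Z \frac{1}{2} = \frac{Z}{2}$)
$a{\left(M,D \right)} = \frac{D}{2} - M$
$- 14 a{\left(-6,-4 \right)} \left(-14\right) = - 14 \left(\frac{1}{2} \left(-4\right) - -6\right) \left(-14\right) = - 14 \left(-2 + 6\right) \left(-14\right) = \left(-14\right) 4 \left(-14\right) = \left(-56\right) \left(-14\right) = 784$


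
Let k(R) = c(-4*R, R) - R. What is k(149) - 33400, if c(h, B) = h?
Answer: -34145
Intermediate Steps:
k(R) = -5*R (k(R) = -4*R - R = -5*R)
k(149) - 33400 = -5*149 - 33400 = -745 - 33400 = -34145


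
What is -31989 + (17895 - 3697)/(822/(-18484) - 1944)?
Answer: -574873070467/17966859 ≈ -31996.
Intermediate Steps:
-31989 + (17895 - 3697)/(822/(-18484) - 1944) = -31989 + 14198/(822*(-1/18484) - 1944) = -31989 + 14198/(-411/9242 - 1944) = -31989 + 14198/(-17966859/9242) = -31989 + 14198*(-9242/17966859) = -31989 - 131217916/17966859 = -574873070467/17966859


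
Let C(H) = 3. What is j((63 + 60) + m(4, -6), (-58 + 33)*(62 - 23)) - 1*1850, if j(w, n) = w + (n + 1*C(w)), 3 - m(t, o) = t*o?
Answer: -2672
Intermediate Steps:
m(t, o) = 3 - o*t (m(t, o) = 3 - t*o = 3 - o*t)
j(w, n) = 3 + n + w (j(w, n) = w + (n + 1*3) = w + (n + 3) = w + (3 + n) = 3 + n + w)
j((63 + 60) + m(4, -6), (-58 + 33)*(62 - 23)) - 1*1850 = (3 + (-58 + 33)*(62 - 23) + ((63 + 60) + (3 - 1*(-6)*4))) - 1*1850 = (3 - 25*39 + (123 + (3 + 24))) - 1850 = (3 - 975 + (123 + 27)) - 1850 = (3 - 975 + 150) - 1850 = -822 - 1850 = -2672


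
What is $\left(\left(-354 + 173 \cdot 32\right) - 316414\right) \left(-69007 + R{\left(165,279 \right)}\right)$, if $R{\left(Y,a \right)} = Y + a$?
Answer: $21338999616$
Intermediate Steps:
$\left(\left(-354 + 173 \cdot 32\right) - 316414\right) \left(-69007 + R{\left(165,279 \right)}\right) = \left(\left(-354 + 173 \cdot 32\right) - 316414\right) \left(-69007 + \left(165 + 279\right)\right) = \left(\left(-354 + 5536\right) - 316414\right) \left(-69007 + 444\right) = \left(5182 - 316414\right) \left(-68563\right) = \left(-311232\right) \left(-68563\right) = 21338999616$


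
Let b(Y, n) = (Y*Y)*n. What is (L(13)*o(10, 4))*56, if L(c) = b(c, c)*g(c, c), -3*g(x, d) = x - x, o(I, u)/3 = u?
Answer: 0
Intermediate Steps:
o(I, u) = 3*u
b(Y, n) = n*Y² (b(Y, n) = Y²*n = n*Y²)
g(x, d) = 0 (g(x, d) = -(x - x)/3 = -⅓*0 = 0)
L(c) = 0 (L(c) = (c*c²)*0 = c³*0 = 0)
(L(13)*o(10, 4))*56 = (0*(3*4))*56 = (0*12)*56 = 0*56 = 0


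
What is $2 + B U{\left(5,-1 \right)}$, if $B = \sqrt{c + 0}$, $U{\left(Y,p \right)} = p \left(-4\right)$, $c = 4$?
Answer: $10$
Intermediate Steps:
$U{\left(Y,p \right)} = - 4 p$
$B = 2$ ($B = \sqrt{4 + 0} = \sqrt{4} = 2$)
$2 + B U{\left(5,-1 \right)} = 2 + 2 \left(\left(-4\right) \left(-1\right)\right) = 2 + 2 \cdot 4 = 2 + 8 = 10$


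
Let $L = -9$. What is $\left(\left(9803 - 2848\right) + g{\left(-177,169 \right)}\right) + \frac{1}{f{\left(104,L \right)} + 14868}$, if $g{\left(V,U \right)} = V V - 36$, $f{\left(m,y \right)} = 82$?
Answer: $\frac{571807601}{14950} \approx 38248.0$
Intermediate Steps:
$g{\left(V,U \right)} = -36 + V^{2}$ ($g{\left(V,U \right)} = V^{2} - 36 = -36 + V^{2}$)
$\left(\left(9803 - 2848\right) + g{\left(-177,169 \right)}\right) + \frac{1}{f{\left(104,L \right)} + 14868} = \left(\left(9803 - 2848\right) - \left(36 - \left(-177\right)^{2}\right)\right) + \frac{1}{82 + 14868} = \left(6955 + \left(-36 + 31329\right)\right) + \frac{1}{14950} = \left(6955 + 31293\right) + \frac{1}{14950} = 38248 + \frac{1}{14950} = \frac{571807601}{14950}$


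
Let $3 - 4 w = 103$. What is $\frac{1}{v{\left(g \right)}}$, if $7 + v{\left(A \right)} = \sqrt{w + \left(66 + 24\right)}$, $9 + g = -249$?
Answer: $\frac{7}{16} + \frac{\sqrt{65}}{16} \approx 0.94139$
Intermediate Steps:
$w = -25$ ($w = \frac{3}{4} - \frac{103}{4} = -25$)
$g = -258$ ($g = -9 - 249 = -258$)
$v{\left(A \right)} = -7 + \sqrt{65}$ ($v{\left(A \right)} = -7 + \sqrt{-25 + \left(66 + 24\right)} = -7 + \sqrt{-25 + 90} = -7 + \sqrt{65}$)
$\frac{1}{v{\left(g \right)}} = \frac{1}{-7 + \sqrt{65}}$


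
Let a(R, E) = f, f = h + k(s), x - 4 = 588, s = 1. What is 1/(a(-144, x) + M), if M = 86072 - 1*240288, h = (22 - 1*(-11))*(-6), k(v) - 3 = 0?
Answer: -1/154411 ≈ -6.4762e-6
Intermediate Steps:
k(v) = 3 (k(v) = 3 + 0 = 3)
x = 592 (x = 4 + 588 = 592)
h = -198 (h = (22 + 11)*(-6) = 33*(-6) = -198)
M = -154216 (M = 86072 - 240288 = -154216)
f = -195 (f = -198 + 3 = -195)
a(R, E) = -195
1/(a(-144, x) + M) = 1/(-195 - 154216) = 1/(-154411) = -1/154411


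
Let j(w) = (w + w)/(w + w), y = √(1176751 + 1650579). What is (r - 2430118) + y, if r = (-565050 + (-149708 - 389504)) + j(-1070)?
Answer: -3534379 + √2827330 ≈ -3.5327e+6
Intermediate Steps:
y = √2827330 ≈ 1681.5
j(w) = 1 (j(w) = (2*w)/((2*w)) = (2*w)*(1/(2*w)) = 1)
r = -1104261 (r = (-565050 + (-149708 - 389504)) + 1 = (-565050 - 539212) + 1 = -1104262 + 1 = -1104261)
(r - 2430118) + y = (-1104261 - 2430118) + √2827330 = -3534379 + √2827330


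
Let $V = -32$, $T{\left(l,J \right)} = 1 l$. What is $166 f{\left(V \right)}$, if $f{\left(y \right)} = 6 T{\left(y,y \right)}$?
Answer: $-31872$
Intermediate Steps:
$T{\left(l,J \right)} = l$
$f{\left(y \right)} = 6 y$
$166 f{\left(V \right)} = 166 \cdot 6 \left(-32\right) = 166 \left(-192\right) = -31872$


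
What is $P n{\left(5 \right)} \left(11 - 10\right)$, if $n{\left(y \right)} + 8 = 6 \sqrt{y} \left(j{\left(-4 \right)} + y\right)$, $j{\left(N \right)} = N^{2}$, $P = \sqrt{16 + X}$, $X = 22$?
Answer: $- 8 \sqrt{38} + 126 \sqrt{190} \approx 1687.5$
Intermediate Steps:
$P = \sqrt{38}$ ($P = \sqrt{16 + 22} = \sqrt{38} \approx 6.1644$)
$n{\left(y \right)} = -8 + 6 \sqrt{y} \left(16 + y\right)$ ($n{\left(y \right)} = -8 + 6 \sqrt{y} \left(\left(-4\right)^{2} + y\right) = -8 + 6 \sqrt{y} \left(16 + y\right)$)
$P n{\left(5 \right)} \left(11 - 10\right) = \sqrt{38} \left(-8 + 6 \cdot 5^{\frac{3}{2}} + 96 \sqrt{5}\right) \left(11 - 10\right) = \sqrt{38} \left(-8 + 6 \cdot 5 \sqrt{5} + 96 \sqrt{5}\right) \left(11 - 10\right) = \sqrt{38} \left(-8 + 30 \sqrt{5} + 96 \sqrt{5}\right) 1 = \sqrt{38} \left(-8 + 126 \sqrt{5}\right) 1 = \sqrt{38} \left(-8 + 126 \sqrt{5}\right)$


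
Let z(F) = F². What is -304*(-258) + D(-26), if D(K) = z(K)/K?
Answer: 78406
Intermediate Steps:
D(K) = K (D(K) = K²/K = K)
-304*(-258) + D(-26) = -304*(-258) - 26 = 78432 - 26 = 78406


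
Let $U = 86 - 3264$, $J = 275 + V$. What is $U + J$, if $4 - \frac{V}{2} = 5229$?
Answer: $-13353$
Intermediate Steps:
$V = -10450$ ($V = 8 - 10458 = -10450$)
$J = -10175$ ($J = 275 - 10450 = -10175$)
$U = -3178$ ($U = 86 - 3264 = -3178$)
$U + J = -3178 - 10175 = -13353$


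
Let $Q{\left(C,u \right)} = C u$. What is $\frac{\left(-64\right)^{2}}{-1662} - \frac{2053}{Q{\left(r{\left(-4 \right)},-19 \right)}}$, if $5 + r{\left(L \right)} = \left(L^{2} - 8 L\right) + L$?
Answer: $\frac{62825}{205257} \approx 0.30608$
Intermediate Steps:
$r{\left(L \right)} = -5 + L^{2} - 7 L$ ($r{\left(L \right)} = -5 + \left(\left(L^{2} - 8 L\right) + L\right) = -5 + \left(L^{2} - 7 L\right) = -5 + L^{2} - 7 L$)
$\frac{\left(-64\right)^{2}}{-1662} - \frac{2053}{Q{\left(r{\left(-4 \right)},-19 \right)}} = \frac{\left(-64\right)^{2}}{-1662} - \frac{2053}{\left(-5 + \left(-4\right)^{2} - -28\right) \left(-19\right)} = 4096 \left(- \frac{1}{1662}\right) - \frac{2053}{\left(-5 + 16 + 28\right) \left(-19\right)} = - \frac{2048}{831} - \frac{2053}{39 \left(-19\right)} = - \frac{2048}{831} - \frac{2053}{-741} = - \frac{2048}{831} - - \frac{2053}{741} = - \frac{2048}{831} + \frac{2053}{741} = \frac{62825}{205257}$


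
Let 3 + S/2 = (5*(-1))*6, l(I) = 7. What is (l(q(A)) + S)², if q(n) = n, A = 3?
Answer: 3481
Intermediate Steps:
S = -66 (S = -6 + 2*((5*(-1))*6) = -6 + 2*(-5*6) = -6 + 2*(-30) = -6 - 60 = -66)
(l(q(A)) + S)² = (7 - 66)² = (-59)² = 3481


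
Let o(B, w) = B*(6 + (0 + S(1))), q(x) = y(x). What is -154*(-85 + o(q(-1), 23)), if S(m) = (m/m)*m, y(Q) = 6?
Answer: 6622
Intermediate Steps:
q(x) = 6
S(m) = m (S(m) = 1*m = m)
o(B, w) = 7*B (o(B, w) = B*(6 + (0 + 1)) = B*(6 + 1) = B*7 = 7*B)
-154*(-85 + o(q(-1), 23)) = -154*(-85 + 7*6) = -154*(-85 + 42) = -154*(-43) = 6622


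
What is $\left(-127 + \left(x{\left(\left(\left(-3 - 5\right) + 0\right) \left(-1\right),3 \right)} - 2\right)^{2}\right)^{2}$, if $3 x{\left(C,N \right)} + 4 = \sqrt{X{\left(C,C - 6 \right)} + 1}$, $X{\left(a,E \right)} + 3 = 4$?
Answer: $\frac{1084481}{81} + \frac{13880 \sqrt{2}}{27} \approx 14116.0$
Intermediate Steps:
$X{\left(a,E \right)} = 1$ ($X{\left(a,E \right)} = -3 + 4 = 1$)
$x{\left(C,N \right)} = - \frac{4}{3} + \frac{\sqrt{2}}{3}$ ($x{\left(C,N \right)} = - \frac{4}{3} + \frac{\sqrt{1 + 1}}{3} = - \frac{4}{3} + \frac{\sqrt{2}}{3}$)
$\left(-127 + \left(x{\left(\left(\left(-3 - 5\right) + 0\right) \left(-1\right),3 \right)} - 2\right)^{2}\right)^{2} = \left(-127 + \left(\left(- \frac{4}{3} + \frac{\sqrt{2}}{3}\right) - 2\right)^{2}\right)^{2} = \left(-127 + \left(- \frac{10}{3} + \frac{\sqrt{2}}{3}\right)^{2}\right)^{2}$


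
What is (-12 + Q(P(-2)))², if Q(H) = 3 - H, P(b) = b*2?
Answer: 25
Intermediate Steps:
P(b) = 2*b
(-12 + Q(P(-2)))² = (-12 + (3 - 2*(-2)))² = (-12 + (3 - 1*(-4)))² = (-12 + (3 + 4))² = (-12 + 7)² = (-5)² = 25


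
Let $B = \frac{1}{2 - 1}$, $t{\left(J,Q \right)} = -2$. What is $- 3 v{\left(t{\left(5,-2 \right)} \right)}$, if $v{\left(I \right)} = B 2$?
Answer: $-6$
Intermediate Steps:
$B = 1$ ($B = 1^{-1} = 1$)
$v{\left(I \right)} = 2$ ($v{\left(I \right)} = 1 \cdot 2 = 2$)
$- 3 v{\left(t{\left(5,-2 \right)} \right)} = \left(-3\right) 2 = -6$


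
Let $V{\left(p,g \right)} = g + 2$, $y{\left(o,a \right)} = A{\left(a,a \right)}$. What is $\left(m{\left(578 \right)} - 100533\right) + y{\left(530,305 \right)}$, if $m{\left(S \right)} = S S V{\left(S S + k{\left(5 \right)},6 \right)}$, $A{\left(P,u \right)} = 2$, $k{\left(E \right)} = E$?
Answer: $2572141$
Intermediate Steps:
$y{\left(o,a \right)} = 2$
$V{\left(p,g \right)} = 2 + g$
$m{\left(S \right)} = 8 S^{2}$ ($m{\left(S \right)} = S S \left(2 + 6\right) = S^{2} \cdot 8 = 8 S^{2}$)
$\left(m{\left(578 \right)} - 100533\right) + y{\left(530,305 \right)} = \left(8 \cdot 578^{2} - 100533\right) + 2 = \left(8 \cdot 334084 - 100533\right) + 2 = \left(2672672 - 100533\right) + 2 = 2572139 + 2 = 2572141$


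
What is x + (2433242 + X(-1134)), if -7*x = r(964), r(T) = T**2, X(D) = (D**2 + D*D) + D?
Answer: 34098844/7 ≈ 4.8713e+6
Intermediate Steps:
X(D) = D + 2*D**2 (X(D) = (D**2 + D**2) + D = 2*D**2 + D = D + 2*D**2)
x = -929296/7 (x = -1/7*964**2 = -1/7*929296 = -929296/7 ≈ -1.3276e+5)
x + (2433242 + X(-1134)) = -929296/7 + (2433242 - 1134*(1 + 2*(-1134))) = -929296/7 + (2433242 - 1134*(1 - 2268)) = -929296/7 + (2433242 - 1134*(-2267)) = -929296/7 + (2433242 + 2570778) = -929296/7 + 5004020 = 34098844/7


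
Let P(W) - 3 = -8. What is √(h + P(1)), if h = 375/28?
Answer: √1645/14 ≈ 2.8970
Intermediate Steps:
h = 375/28 (h = 375*(1/28) = 375/28 ≈ 13.393)
P(W) = -5 (P(W) = 3 - 8 = -5)
√(h + P(1)) = √(375/28 - 5) = √(235/28) = √1645/14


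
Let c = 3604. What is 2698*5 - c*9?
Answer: -18946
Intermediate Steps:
2698*5 - c*9 = 2698*5 - 3604*9 = 13490 - 1*32436 = 13490 - 32436 = -18946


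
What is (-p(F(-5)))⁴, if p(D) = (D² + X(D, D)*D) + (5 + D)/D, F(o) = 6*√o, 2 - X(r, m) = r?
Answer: 629849041/1296 - 1786999*I*√5/54 ≈ 4.8599e+5 - 73997.0*I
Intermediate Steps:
X(r, m) = 2 - r
p(D) = D² + D*(2 - D) + (5 + D)/D (p(D) = (D² + (2 - D)*D) + (5 + D)/D = (D² + D*(2 - D)) + (5 + D)/D = D² + D*(2 - D) + (5 + D)/D)
(-p(F(-5)))⁴ = (-(1 + 2*(6*√(-5)) + 5/((6*√(-5)))))⁴ = (-(1 + 2*(6*(I*√5)) + 5/((6*(I*√5)))))⁴ = (-(1 + 2*(6*I*√5) + 5/((6*I*√5))))⁴ = (-(1 + 12*I*√5 + 5*(-I*√5/30)))⁴ = (-(1 + 12*I*√5 - I*√5/6))⁴ = (-(1 + 71*I*√5/6))⁴ = (-1 - 71*I*√5/6)⁴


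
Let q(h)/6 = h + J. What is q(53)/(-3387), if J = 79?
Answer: -264/1129 ≈ -0.23384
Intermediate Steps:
q(h) = 474 + 6*h (q(h) = 6*(h + 79) = 6*(79 + h) = 474 + 6*h)
q(53)/(-3387) = (474 + 6*53)/(-3387) = (474 + 318)*(-1/3387) = 792*(-1/3387) = -264/1129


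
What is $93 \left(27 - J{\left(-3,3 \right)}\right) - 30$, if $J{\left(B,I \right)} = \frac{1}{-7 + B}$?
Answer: $\frac{24903}{10} \approx 2490.3$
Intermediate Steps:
$93 \left(27 - J{\left(-3,3 \right)}\right) - 30 = 93 \left(27 - \frac{1}{-7 - 3}\right) - 30 = 93 \left(27 - \frac{1}{-10}\right) + \left(-75 + 45\right) = 93 \left(27 - - \frac{1}{10}\right) - 30 = 93 \left(27 + \frac{1}{10}\right) - 30 = 93 \cdot \frac{271}{10} - 30 = \frac{25203}{10} - 30 = \frac{24903}{10}$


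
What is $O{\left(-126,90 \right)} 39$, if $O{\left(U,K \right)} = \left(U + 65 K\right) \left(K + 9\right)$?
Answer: $22100364$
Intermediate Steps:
$O{\left(U,K \right)} = \left(9 + K\right) \left(U + 65 K\right)$ ($O{\left(U,K \right)} = \left(U + 65 K\right) \left(9 + K\right) = \left(9 + K\right) \left(U + 65 K\right)$)
$O{\left(-126,90 \right)} 39 = \left(9 \left(-126\right) + 65 \cdot 90^{2} + 585 \cdot 90 + 90 \left(-126\right)\right) 39 = \left(-1134 + 65 \cdot 8100 + 52650 - 11340\right) 39 = \left(-1134 + 526500 + 52650 - 11340\right) 39 = 566676 \cdot 39 = 22100364$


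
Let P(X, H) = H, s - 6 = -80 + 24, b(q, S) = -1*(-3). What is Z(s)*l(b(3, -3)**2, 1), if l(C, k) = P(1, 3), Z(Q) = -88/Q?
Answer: 132/25 ≈ 5.2800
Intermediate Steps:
b(q, S) = 3
s = -50 (s = 6 + (-80 + 24) = 6 - 56 = -50)
l(C, k) = 3
Z(s)*l(b(3, -3)**2, 1) = -88/(-50)*3 = -88*(-1/50)*3 = (44/25)*3 = 132/25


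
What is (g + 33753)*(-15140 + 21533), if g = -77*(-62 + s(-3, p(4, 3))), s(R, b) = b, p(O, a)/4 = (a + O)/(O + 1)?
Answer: 1217732247/5 ≈ 2.4355e+8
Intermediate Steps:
p(O, a) = 4*(O + a)/(1 + O) (p(O, a) = 4*((a + O)/(O + 1)) = 4*((O + a)/(1 + O)) = 4*(O + a)/(1 + O))
g = 21714/5 (g = -77*(-62 + 4*(4 + 3)/(1 + 4)) = -77*(-62 + 4*7/5) = -77*(-62 + 4*(1/5)*7) = -77*(-62 + 28/5) = -77*(-282/5) = 21714/5 ≈ 4342.8)
(g + 33753)*(-15140 + 21533) = (21714/5 + 33753)*(-15140 + 21533) = (190479/5)*6393 = 1217732247/5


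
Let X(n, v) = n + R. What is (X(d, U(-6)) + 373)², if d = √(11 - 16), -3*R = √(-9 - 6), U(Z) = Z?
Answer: (1119 - I*√15 + 3*I*√5)²/9 ≈ 1.3913e+5 + 705.02*I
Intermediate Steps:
R = -I*√15/3 (R = -√(-9 - 6)/3 = -I*√15/3 ≈ -1.291*I)
d = I*√5 (d = √(-5) = I*√5 ≈ 2.2361*I)
X(n, v) = n - I*√15/3
(X(d, U(-6)) + 373)² = ((I*√5 - I*√15/3) + 373)² = (373 + I*√5 - I*√15/3)²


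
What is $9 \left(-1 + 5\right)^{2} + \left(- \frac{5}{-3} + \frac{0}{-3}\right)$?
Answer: $\frac{437}{3} \approx 145.67$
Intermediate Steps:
$9 \left(-1 + 5\right)^{2} + \left(- \frac{5}{-3} + \frac{0}{-3}\right) = 9 \cdot 4^{2} + \left(\left(-5\right) \left(- \frac{1}{3}\right) + 0 \left(- \frac{1}{3}\right)\right) = 9 \cdot 16 + \left(\frac{5}{3} + 0\right) = 144 + \frac{5}{3} = \frac{437}{3}$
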